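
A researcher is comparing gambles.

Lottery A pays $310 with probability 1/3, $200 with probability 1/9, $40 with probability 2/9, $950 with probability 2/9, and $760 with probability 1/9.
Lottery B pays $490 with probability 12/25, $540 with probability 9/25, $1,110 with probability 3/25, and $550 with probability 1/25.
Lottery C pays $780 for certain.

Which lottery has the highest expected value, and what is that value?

Lottery A = 1/3 × 310 + 1/9 × 200 + 2/9 × 40 + 2/9 × 950 + 1/9 × 760 = 103.3333 + 22.2222 + 8.8889 + 211.1111 + 84.4444 = 430
Lottery B = 12/25 × 490 + 9/25 × 540 + 3/25 × 1110 + 1/25 × 550 = 235.2 + 194.4 + 133.2 + 22 = 584.8
Lottery C: 780 (certain)

Lottery C ($780)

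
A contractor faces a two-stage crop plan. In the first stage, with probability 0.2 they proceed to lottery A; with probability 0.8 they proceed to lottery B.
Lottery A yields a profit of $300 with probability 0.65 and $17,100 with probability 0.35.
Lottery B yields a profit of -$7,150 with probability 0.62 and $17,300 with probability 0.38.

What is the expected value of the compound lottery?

EV(A) = 0.65 × 300 + 0.35 × 17100 = 195 + 5985 = 6180
EV(B) = 0.62 × (-7150) + 0.38 × 17300 = -4433 + 6574 = 2141
Overall = 0.2 × 6180 + 0.8 × 2141 = 1236 + 1712.8 = 2948.8

$2,948.80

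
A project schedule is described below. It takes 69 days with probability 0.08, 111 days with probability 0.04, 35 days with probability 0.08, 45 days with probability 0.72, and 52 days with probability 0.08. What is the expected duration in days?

49.32 days

EV = 0.08 × 69 + 0.04 × 111 + 0.08 × 35 + 0.72 × 45 + 0.08 × 52 = 5.52 + 4.44 + 2.8 + 32.4 + 4.16 = 49.32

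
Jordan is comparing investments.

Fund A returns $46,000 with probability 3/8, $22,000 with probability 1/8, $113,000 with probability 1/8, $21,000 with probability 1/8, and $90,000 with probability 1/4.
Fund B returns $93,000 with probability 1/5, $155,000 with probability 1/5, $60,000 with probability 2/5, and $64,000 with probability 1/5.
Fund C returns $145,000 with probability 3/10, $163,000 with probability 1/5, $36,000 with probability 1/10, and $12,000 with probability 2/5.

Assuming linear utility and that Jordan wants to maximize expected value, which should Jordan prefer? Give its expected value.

Fund A = 3/8 × 46000 + 1/8 × 22000 + 1/8 × 113000 + 1/8 × 21000 + 1/4 × 90000 = 17250 + 2750 + 14125 + 2625 + 22500 = 59250
Fund B = 1/5 × 93000 + 1/5 × 155000 + 2/5 × 60000 + 1/5 × 64000 = 18600 + 31000 + 24000 + 12800 = 86400
Fund C = 3/10 × 145000 + 1/5 × 163000 + 1/10 × 36000 + 2/5 × 12000 = 43500 + 32600 + 3600 + 4800 = 84500

Fund B ($86,400)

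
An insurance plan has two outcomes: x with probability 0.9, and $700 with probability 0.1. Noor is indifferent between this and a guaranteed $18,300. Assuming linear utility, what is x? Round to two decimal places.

x = $20,255.56

0.9·x + 0.1·700 = 18300
0.9·x = 18300 − 70 = 18230
x = 18230 / 0.9 = 20255.5556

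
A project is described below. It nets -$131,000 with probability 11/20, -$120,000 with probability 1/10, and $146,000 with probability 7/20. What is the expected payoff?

EV = 11/20 × (-131000) + 1/10 × (-120000) + 7/20 × 146000 = -72050 − 12000 + 51100 = -32950

-$32,950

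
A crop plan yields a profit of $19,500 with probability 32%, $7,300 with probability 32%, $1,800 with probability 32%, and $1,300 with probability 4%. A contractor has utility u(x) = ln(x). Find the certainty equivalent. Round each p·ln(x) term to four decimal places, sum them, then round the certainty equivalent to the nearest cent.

$5,961.04

E[u] = 0.32·ln(19500) + 0.32·ln(7300) + 0.32·ln(1800) + 0.04·ln(1300) = 3.1610 + 2.8466 + 2.3986 + 0.2868 = 8.6930
CE = e^8.6930 ≈ 5961.04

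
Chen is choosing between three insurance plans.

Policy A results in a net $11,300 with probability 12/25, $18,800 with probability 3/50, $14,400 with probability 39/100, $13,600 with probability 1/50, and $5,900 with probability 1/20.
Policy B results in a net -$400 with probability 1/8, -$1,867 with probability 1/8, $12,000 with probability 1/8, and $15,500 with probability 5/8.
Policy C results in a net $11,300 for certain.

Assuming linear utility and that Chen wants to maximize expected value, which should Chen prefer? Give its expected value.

Policy A ($12,735)

Policy A = 12/25 × 11300 + 3/50 × 18800 + 39/100 × 14400 + 1/50 × 13600 + 1/20 × 5900 = 5424 + 1128 + 5616 + 272 + 295 = 12735
Policy B = 1/8 × (-400) + 1/8 × (-1867) + 1/8 × 12000 + 5/8 × 15500 = -50 − 233.375 + 1500 + 9687.5 = 10904.125
Policy C: 11300 (certain)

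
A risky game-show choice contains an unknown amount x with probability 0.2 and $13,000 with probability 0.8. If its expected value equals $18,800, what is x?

0.2·x + 0.8·13000 = 18800
0.2·x = 18800 − 10400 = 8400
x = 8400 / 0.2 = 42000

x = $42,000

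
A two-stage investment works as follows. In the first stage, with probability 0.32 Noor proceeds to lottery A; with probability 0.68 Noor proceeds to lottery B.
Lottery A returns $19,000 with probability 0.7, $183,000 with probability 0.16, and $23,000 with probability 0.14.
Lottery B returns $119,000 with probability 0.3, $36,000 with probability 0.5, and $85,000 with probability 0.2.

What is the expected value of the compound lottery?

$62,732

EV(A) = 0.7 × 19000 + 0.16 × 183000 + 0.14 × 23000 = 13300 + 29280 + 3220 = 45800
EV(B) = 0.3 × 119000 + 0.5 × 36000 + 0.2 × 85000 = 35700 + 18000 + 17000 = 70700
Overall = 0.32 × 45800 + 0.68 × 70700 = 14656 + 48076 = 62732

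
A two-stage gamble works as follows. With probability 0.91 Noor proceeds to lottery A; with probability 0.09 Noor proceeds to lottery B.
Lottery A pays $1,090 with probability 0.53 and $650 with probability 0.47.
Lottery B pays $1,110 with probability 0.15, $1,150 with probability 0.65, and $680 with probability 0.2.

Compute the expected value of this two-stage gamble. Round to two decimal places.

EV(A) = 0.53 × 1090 + 0.47 × 650 = 577.7 + 305.5 = 883.2
EV(B) = 0.15 × 1110 + 0.65 × 1150 + 0.2 × 680 = 166.5 + 747.5 + 136 = 1050
Overall = 0.91 × 883.2 + 0.09 × 1050 = 803.712 + 94.5 = 898.212

$898.21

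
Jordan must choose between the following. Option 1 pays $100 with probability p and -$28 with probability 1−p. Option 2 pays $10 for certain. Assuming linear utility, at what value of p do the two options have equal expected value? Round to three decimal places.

p·100 + (1−p)·(-28) = 10
128p − 28 = 10
p = (10 + 28) / 128

p = 0.297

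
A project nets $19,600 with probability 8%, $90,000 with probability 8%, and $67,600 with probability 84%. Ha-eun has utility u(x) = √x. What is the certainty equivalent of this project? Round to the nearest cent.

E[u] = 0.08·√19600 + 0.08·√90000 + 0.84·√67600 = 0.08·140 + 0.08·300 + 0.84·260 = 253.6
CE = (253.6)² = 64312.96

$64,312.96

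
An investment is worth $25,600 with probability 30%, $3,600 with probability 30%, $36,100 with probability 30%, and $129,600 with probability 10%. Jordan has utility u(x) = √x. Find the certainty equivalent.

$25,281

E[u] = 0.3·√25600 + 0.3·√3600 + 0.3·√36100 + 0.1·√129600 = 0.3·160 + 0.3·60 + 0.3·190 + 0.1·360 = 159
CE = (159)² = 25281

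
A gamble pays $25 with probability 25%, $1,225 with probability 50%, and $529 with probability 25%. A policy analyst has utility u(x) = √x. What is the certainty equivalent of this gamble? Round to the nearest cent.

$600.25

E[u] = 0.25·√25 + 0.5·√1225 + 0.25·√529 = 0.25·5 + 0.5·35 + 0.25·23 = 24.5
CE = (24.5)² = 600.25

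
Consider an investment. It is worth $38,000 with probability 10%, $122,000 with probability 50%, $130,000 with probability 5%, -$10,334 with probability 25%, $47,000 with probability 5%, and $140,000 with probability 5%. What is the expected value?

$78,066.50

EV = 0.1 × 38000 + 0.5 × 122000 + 0.05 × 130000 + 0.25 × (-10334) + 0.05 × 47000 + 0.05 × 140000 = 3800 + 61000 + 6500 − 2583.5 + 2350 + 7000 = 78066.5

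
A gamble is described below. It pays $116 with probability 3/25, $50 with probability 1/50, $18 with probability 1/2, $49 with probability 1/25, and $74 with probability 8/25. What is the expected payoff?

EV = 3/25 × 116 + 1/50 × 50 + 1/2 × 18 + 1/25 × 49 + 8/25 × 74 = 13.92 + 1 + 9 + 1.96 + 23.68 = 49.56

$49.56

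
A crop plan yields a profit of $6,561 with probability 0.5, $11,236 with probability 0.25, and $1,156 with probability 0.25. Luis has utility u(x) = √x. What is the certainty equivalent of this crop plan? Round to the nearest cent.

E[u] = 0.5·√6561 + 0.25·√11236 + 0.25·√1156 = 0.5·81 + 0.25·106 + 0.25·34 = 75.5
CE = (75.5)² = 5700.25

$5,700.25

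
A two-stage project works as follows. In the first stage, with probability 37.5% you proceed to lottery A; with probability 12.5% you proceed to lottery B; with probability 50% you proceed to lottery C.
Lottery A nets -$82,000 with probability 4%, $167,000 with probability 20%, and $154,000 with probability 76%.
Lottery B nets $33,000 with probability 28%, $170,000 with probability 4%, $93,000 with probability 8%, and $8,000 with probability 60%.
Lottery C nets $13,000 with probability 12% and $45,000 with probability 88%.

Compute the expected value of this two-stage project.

EV(A) = 0.04 × (-82000) + 0.2 × 167000 + 0.76 × 154000 = -3280 + 33400 + 117040 = 147160
EV(B) = 0.28 × 33000 + 0.04 × 170000 + 0.08 × 93000 + 0.6 × 8000 = 9240 + 6800 + 7440 + 4800 = 28280
EV(C) = 0.12 × 13000 + 0.88 × 45000 = 1560 + 39600 = 41160
Overall = 0.375 × 147160 + 0.125 × 28280 + 0.5 × 41160 = 55185 + 3535 + 20580 = 79300

$79,300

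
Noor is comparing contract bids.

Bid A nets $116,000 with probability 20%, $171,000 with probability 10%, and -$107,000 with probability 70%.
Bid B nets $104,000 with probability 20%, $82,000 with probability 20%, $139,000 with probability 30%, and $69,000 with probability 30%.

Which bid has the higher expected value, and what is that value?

Bid A = 0.2 × 116000 + 0.1 × 171000 + 0.7 × (-107000) = 23200 + 17100 − 74900 = -34600
Bid B = 0.2 × 104000 + 0.2 × 82000 + 0.3 × 139000 + 0.3 × 69000 = 20800 + 16400 + 41700 + 20700 = 99600

Bid B ($99,600)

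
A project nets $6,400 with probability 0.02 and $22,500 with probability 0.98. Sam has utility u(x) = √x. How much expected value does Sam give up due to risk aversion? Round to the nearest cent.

$96.04

E[u] = 0.02·√6400 + 0.98·√22500 = 0.02·80 + 0.98·150 = 148.6
CE = (148.6)² = 22081.96
Risk premium = EV − CE = 22178 − 22081.96 = 96.04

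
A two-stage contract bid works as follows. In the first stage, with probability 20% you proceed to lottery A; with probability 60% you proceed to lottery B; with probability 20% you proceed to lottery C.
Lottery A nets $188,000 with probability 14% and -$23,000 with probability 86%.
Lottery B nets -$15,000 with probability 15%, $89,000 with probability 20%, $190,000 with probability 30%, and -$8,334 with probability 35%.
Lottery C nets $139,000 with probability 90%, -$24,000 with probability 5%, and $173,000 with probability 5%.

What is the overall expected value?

EV(A) = 0.14 × 188000 + 0.86 × (-23000) = 26320 − 19780 = 6540
EV(B) = 0.15 × (-15000) + 0.2 × 89000 + 0.3 × 190000 + 0.35 × (-8334) = -2250 + 17800 + 57000 − 2916.9 = 69633.1
EV(C) = 0.9 × 139000 + 0.05 × (-24000) + 0.05 × 173000 = 125100 − 1200 + 8650 = 132550
Overall = 0.2 × 6540 + 0.6 × 69633.1 + 0.2 × 132550 = 1308 + 41779.86 + 26510 = 69597.86

$69,597.86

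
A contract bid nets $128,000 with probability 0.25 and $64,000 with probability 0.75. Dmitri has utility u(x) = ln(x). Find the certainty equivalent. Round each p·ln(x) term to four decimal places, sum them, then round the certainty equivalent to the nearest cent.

E[u] = 0.25·ln(128000) + 0.75·ln(64000) = 2.9399 + 8.3000 = 11.2399
CE = e^11.2399 ≈ 76107.34

$76,107.34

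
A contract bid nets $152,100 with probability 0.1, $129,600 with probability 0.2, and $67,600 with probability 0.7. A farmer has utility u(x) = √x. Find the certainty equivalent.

$85,849

E[u] = 0.1·√152100 + 0.2·√129600 + 0.7·√67600 = 0.1·390 + 0.2·360 + 0.7·260 = 293
CE = (293)² = 85849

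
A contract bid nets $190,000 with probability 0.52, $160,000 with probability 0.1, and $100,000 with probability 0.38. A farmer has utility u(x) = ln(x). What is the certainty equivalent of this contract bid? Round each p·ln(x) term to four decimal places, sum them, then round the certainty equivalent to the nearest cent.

E[u] = 0.52·ln(190000) + 0.1·ln(160000) + 0.38·ln(100000) = 6.3205 + 1.1983 + 4.3749 = 11.8937
CE = e^11.8937 ≈ 146341.76

$146,341.76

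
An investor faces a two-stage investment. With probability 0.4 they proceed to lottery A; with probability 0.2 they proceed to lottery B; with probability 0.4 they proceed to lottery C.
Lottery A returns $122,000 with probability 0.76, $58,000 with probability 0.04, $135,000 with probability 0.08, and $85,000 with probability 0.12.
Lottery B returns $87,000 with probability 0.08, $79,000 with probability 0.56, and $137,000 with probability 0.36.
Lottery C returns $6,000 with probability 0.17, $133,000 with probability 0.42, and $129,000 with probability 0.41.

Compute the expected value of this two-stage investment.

EV(A) = 0.76 × 122000 + 0.04 × 58000 + 0.08 × 135000 + 0.12 × 85000 = 92720 + 2320 + 10800 + 10200 = 116040
EV(B) = 0.08 × 87000 + 0.56 × 79000 + 0.36 × 137000 = 6960 + 44240 + 49320 = 100520
EV(C) = 0.17 × 6000 + 0.42 × 133000 + 0.41 × 129000 = 1020 + 55860 + 52890 = 109770
Overall = 0.4 × 116040 + 0.2 × 100520 + 0.4 × 109770 = 46416 + 20104 + 43908 = 110428

$110,428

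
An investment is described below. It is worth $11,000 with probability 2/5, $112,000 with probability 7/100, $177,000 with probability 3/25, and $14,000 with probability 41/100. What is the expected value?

$39,220

EV = 2/5 × 11000 + 7/100 × 112000 + 3/25 × 177000 + 41/100 × 14000 = 4400 + 7840 + 21240 + 5740 = 39220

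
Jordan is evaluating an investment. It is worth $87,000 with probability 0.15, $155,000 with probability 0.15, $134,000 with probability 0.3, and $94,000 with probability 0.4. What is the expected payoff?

EV = 0.15 × 87000 + 0.15 × 155000 + 0.3 × 134000 + 0.4 × 94000 = 13050 + 23250 + 40200 + 37600 = 114100

$114,100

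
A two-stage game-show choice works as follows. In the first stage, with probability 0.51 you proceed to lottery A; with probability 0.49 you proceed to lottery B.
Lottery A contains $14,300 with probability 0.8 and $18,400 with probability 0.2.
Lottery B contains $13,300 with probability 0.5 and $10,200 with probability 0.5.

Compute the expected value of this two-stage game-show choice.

$13,468.70

EV(A) = 0.8 × 14300 + 0.2 × 18400 = 11440 + 3680 = 15120
EV(B) = 0.5 × 13300 + 0.5 × 10200 = 6650 + 5100 = 11750
Overall = 0.51 × 15120 + 0.49 × 11750 = 7711.2 + 5757.5 = 13468.7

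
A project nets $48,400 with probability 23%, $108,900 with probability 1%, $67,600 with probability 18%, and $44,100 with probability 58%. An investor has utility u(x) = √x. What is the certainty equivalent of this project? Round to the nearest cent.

E[u] = 0.23·√48400 + 0.01·√108900 + 0.18·√67600 + 0.58·√44100 = 0.23·220 + 0.01·330 + 0.18·260 + 0.58·210 = 222.5
CE = (222.5)² = 49506.25

$49,506.25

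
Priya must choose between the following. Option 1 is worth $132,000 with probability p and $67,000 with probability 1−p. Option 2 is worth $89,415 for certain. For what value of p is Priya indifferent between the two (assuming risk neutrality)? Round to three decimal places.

p = 0.345

p·132000 + (1−p)·67000 = 89415
65000p + 67000 = 89415
p = (89415 − 67000) / 65000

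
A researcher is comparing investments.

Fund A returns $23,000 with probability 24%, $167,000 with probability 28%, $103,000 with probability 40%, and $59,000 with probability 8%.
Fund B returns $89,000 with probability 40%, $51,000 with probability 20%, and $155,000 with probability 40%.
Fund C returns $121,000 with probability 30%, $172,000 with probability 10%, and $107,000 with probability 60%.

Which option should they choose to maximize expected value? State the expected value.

Fund C ($117,700)

Fund A = 0.24 × 23000 + 0.28 × 167000 + 0.4 × 103000 + 0.08 × 59000 = 5520 + 46760 + 41200 + 4720 = 98200
Fund B = 0.4 × 89000 + 0.2 × 51000 + 0.4 × 155000 = 35600 + 10200 + 62000 = 107800
Fund C = 0.3 × 121000 + 0.1 × 172000 + 0.6 × 107000 = 36300 + 17200 + 64200 = 117700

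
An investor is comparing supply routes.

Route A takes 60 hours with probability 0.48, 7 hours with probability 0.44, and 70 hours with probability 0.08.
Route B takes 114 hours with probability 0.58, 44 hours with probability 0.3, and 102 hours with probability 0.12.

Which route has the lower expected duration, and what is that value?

Route A = 0.48 × 60 + 0.44 × 7 + 0.08 × 70 = 28.8 + 3.08 + 5.6 = 37.48
Route B = 0.58 × 114 + 0.3 × 44 + 0.12 × 102 = 66.12 + 13.2 + 12.24 = 91.56

Route A (37.48 hours)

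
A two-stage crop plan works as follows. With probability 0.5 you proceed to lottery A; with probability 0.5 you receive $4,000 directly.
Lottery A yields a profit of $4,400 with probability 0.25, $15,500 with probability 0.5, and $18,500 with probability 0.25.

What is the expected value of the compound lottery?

$8,737.50

EV(A) = 0.25 × 4400 + 0.5 × 15500 + 0.25 × 18500 = 1100 + 7750 + 4625 = 13475
Branch B: 4000 (certain)
Overall = 0.5 × 13475 + 0.5 × 4000 = 6737.5 + 2000 = 8737.5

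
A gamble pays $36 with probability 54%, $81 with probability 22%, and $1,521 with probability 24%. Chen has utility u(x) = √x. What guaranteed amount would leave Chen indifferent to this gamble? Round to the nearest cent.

E[u] = 0.54·√36 + 0.22·√81 + 0.24·√1521 = 0.54·6 + 0.22·9 + 0.24·39 = 14.58
CE = (14.58)² = 212.5764

$212.58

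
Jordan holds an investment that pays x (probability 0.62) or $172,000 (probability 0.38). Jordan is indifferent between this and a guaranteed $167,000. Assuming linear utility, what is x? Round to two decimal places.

x = $163,935.48

0.62·x + 0.38·172000 = 167000
0.62·x = 167000 − 65360 = 101640
x = 101640 / 0.62 = 163935.4839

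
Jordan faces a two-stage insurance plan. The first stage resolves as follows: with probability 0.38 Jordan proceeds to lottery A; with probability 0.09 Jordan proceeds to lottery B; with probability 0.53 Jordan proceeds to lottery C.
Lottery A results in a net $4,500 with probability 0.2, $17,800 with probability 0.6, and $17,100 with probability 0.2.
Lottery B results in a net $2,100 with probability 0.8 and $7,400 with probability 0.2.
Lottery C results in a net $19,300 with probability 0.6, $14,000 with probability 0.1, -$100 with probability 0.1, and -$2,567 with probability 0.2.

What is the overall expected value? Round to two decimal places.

EV(A) = 0.2 × 4500 + 0.6 × 17800 + 0.2 × 17100 = 900 + 10680 + 3420 = 15000
EV(B) = 0.8 × 2100 + 0.2 × 7400 = 1680 + 1480 = 3160
EV(C) = 0.6 × 19300 + 0.1 × 14000 + 0.1 × (-100) + 0.2 × (-2567) = 11580 + 1400 − 10 − 513.4 = 12456.6
Overall = 0.38 × 15000 + 0.09 × 3160 + 0.53 × 12456.6 = 5700 + 284.4 + 6601.998 = 12586.398

$12,586.40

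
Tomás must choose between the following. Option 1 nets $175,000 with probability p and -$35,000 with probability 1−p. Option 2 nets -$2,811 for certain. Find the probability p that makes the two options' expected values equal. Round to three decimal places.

p = 0.153

p·175000 + (1−p)·(-35000) = -2811
210000p − 35000 = -2811
p = (-2811 + 35000) / 210000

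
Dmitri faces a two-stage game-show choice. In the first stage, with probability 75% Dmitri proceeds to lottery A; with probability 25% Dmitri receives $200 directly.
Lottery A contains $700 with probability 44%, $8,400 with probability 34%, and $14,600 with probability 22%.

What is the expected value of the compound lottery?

$4,832

EV(A) = 0.44 × 700 + 0.34 × 8400 + 0.22 × 14600 = 308 + 2856 + 3212 = 6376
Branch B: 200 (certain)
Overall = 0.75 × 6376 + 0.25 × 200 = 4782 + 50 = 4832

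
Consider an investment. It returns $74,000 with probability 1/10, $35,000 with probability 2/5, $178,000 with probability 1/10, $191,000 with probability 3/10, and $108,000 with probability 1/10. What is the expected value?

$107,300

EV = 1/10 × 74000 + 2/5 × 35000 + 1/10 × 178000 + 3/10 × 191000 + 1/10 × 108000 = 7400 + 14000 + 17800 + 57300 + 10800 = 107300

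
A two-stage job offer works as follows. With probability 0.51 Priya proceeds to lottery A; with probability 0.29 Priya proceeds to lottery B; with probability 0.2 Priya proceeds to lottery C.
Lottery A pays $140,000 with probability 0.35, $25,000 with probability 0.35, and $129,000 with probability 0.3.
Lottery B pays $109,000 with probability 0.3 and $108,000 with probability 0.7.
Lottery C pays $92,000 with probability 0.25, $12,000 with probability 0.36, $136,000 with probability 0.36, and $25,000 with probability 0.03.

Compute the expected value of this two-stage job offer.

EV(A) = 0.35 × 140000 + 0.35 × 25000 + 0.3 × 129000 = 49000 + 8750 + 38700 = 96450
EV(B) = 0.3 × 109000 + 0.7 × 108000 = 32700 + 75600 = 108300
EV(C) = 0.25 × 92000 + 0.36 × 12000 + 0.36 × 136000 + 0.03 × 25000 = 23000 + 4320 + 48960 + 750 = 77030
Overall = 0.51 × 96450 + 0.29 × 108300 + 0.2 × 77030 = 49189.5 + 31407 + 15406 = 96002.5

$96,002.50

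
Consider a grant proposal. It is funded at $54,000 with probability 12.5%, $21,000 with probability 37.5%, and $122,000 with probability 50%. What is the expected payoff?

EV = 0.125 × 54000 + 0.375 × 21000 + 0.5 × 122000 = 6750 + 7875 + 61000 = 75625

$75,625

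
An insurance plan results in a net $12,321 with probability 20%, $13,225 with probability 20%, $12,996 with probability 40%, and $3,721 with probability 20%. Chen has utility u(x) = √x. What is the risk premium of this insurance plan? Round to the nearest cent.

$442.80

E[u] = 0.2·√12321 + 0.2·√13225 + 0.4·√12996 + 0.2·√3721 = 0.2·111 + 0.2·115 + 0.4·114 + 0.2·61 = 103
CE = (103)² = 10609
Risk premium = EV − CE = 11051.8 − 10609 = 442.8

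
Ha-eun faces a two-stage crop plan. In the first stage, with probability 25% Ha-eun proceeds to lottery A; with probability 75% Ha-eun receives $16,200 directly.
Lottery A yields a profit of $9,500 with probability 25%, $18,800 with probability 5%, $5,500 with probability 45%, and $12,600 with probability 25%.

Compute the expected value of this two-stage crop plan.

$14,385

EV(A) = 0.25 × 9500 + 0.05 × 18800 + 0.45 × 5500 + 0.25 × 12600 = 2375 + 940 + 2475 + 3150 = 8940
Branch B: 16200 (certain)
Overall = 0.25 × 8940 + 0.75 × 16200 = 2235 + 12150 = 14385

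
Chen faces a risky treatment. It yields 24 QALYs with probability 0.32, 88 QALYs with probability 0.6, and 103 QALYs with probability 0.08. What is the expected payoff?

EV = 0.32 × 24 + 0.6 × 88 + 0.08 × 103 = 7.68 + 52.8 + 8.24 = 68.72

68.72 QALYs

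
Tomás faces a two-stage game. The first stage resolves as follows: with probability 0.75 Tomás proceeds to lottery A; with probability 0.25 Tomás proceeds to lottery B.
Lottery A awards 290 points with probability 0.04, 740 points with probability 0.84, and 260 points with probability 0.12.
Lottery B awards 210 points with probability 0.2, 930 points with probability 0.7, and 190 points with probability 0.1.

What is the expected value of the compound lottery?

676.3 points

EV(A) = 0.04 × 290 + 0.84 × 740 + 0.12 × 260 = 11.6 + 621.6 + 31.2 = 664.4
EV(B) = 0.2 × 210 + 0.7 × 930 + 0.1 × 190 = 42 + 651 + 19 = 712
Overall = 0.75 × 664.4 + 0.25 × 712 = 498.3 + 178 = 676.3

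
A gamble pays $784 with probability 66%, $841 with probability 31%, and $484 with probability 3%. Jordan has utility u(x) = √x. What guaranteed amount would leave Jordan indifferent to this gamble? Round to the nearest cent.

E[u] = 0.66·√784 + 0.31·√841 + 0.03·√484 = 0.66·28 + 0.31·29 + 0.03·22 = 28.13
CE = (28.13)² = 791.2969

$791.30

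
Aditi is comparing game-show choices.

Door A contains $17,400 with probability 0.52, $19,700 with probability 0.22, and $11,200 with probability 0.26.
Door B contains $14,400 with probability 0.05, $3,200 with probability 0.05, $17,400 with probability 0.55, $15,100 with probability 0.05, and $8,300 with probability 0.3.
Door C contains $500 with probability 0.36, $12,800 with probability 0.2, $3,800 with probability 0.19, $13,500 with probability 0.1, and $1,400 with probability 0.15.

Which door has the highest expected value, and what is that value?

Door A = 0.52 × 17400 + 0.22 × 19700 + 0.26 × 11200 = 9048 + 4334 + 2912 = 16294
Door B = 0.05 × 14400 + 0.05 × 3200 + 0.55 × 17400 + 0.05 × 15100 + 0.3 × 8300 = 720 + 160 + 9570 + 755 + 2490 = 13695
Door C = 0.36 × 500 + 0.2 × 12800 + 0.19 × 3800 + 0.1 × 13500 + 0.15 × 1400 = 180 + 2560 + 722 + 1350 + 210 = 5022

Door A ($16,294)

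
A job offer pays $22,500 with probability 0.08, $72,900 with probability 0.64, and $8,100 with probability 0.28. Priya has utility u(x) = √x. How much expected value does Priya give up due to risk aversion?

E[u] = 0.08·√22500 + 0.64·√72900 + 0.28·√8100 = 0.08·150 + 0.64·270 + 0.28·90 = 210
CE = (210)² = 44100
Risk premium = EV − CE = 50724 − 44100 = 6624

$6,624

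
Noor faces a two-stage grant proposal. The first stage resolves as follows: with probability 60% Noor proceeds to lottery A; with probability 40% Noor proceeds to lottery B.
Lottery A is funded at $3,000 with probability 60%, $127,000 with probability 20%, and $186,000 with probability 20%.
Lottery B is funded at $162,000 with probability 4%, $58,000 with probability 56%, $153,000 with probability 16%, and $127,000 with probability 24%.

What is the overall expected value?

EV(A) = 0.6 × 3000 + 0.2 × 127000 + 0.2 × 186000 = 1800 + 25400 + 37200 = 64400
EV(B) = 0.04 × 162000 + 0.56 × 58000 + 0.16 × 153000 + 0.24 × 127000 = 6480 + 32480 + 24480 + 30480 = 93920
Overall = 0.6 × 64400 + 0.4 × 93920 = 38640 + 37568 = 76208

$76,208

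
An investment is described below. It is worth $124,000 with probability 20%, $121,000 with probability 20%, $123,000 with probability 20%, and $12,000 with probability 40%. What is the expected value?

$78,400

EV = 0.2 × 124000 + 0.2 × 121000 + 0.2 × 123000 + 0.4 × 12000 = 24800 + 24200 + 24600 + 4800 = 78400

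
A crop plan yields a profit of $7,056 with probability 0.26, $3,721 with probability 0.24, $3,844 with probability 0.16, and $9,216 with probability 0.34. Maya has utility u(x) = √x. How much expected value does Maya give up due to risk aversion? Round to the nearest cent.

E[u] = 0.26·√7056 + 0.24·√3721 + 0.16·√3844 + 0.34·√9216 = 0.26·84 + 0.24·61 + 0.16·62 + 0.34·96 = 79.04
CE = (79.04)² = 6247.3216
Risk premium = EV − CE = 6476.08 − 6247.3216 = 228.7584

$228.76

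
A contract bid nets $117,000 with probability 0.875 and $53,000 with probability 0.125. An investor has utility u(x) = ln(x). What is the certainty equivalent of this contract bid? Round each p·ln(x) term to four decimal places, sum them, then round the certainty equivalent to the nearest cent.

$105,979.40

E[u] = 0.875·ln(117000) + 0.125·ln(53000) = 10.2112 + 1.3598 = 11.5710
CE = e^11.5710 ≈ 105979.40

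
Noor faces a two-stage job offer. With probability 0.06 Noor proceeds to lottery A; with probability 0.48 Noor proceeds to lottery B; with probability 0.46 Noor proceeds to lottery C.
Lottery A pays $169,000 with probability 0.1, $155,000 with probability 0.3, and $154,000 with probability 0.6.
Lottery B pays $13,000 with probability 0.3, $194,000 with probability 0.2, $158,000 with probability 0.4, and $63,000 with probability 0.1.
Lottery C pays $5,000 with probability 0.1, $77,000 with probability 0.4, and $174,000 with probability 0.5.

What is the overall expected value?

$117,622

EV(A) = 0.1 × 169000 + 0.3 × 155000 + 0.6 × 154000 = 16900 + 46500 + 92400 = 155800
EV(B) = 0.3 × 13000 + 0.2 × 194000 + 0.4 × 158000 + 0.1 × 63000 = 3900 + 38800 + 63200 + 6300 = 112200
EV(C) = 0.1 × 5000 + 0.4 × 77000 + 0.5 × 174000 = 500 + 30800 + 87000 = 118300
Overall = 0.06 × 155800 + 0.48 × 112200 + 0.46 × 118300 = 9348 + 53856 + 54418 = 117622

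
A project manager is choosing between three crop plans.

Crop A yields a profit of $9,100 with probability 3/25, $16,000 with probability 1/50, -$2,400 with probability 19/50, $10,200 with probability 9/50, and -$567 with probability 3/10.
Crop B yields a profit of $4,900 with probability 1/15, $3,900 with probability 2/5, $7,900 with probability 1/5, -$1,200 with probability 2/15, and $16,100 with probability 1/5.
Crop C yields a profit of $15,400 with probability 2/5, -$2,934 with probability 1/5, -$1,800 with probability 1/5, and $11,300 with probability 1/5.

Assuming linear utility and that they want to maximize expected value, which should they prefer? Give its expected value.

Crop C ($7,473.20)

Crop A = 3/25 × 9100 + 1/50 × 16000 + 19/50 × (-2400) + 9/50 × 10200 + 3/10 × (-567) = 1092 + 320 − 912 + 1836 − 170.1 = 2165.9
Crop B = 1/15 × 4900 + 2/5 × 3900 + 1/5 × 7900 + 2/15 × (-1200) + 1/5 × 16100 = 326.6667 + 1560 + 1580 − 160 + 3220 = 6526.6667
Crop C = 2/5 × 15400 + 1/5 × (-2934) + 1/5 × (-1800) + 1/5 × 11300 = 6160 − 586.8 − 360 + 2260 = 7473.2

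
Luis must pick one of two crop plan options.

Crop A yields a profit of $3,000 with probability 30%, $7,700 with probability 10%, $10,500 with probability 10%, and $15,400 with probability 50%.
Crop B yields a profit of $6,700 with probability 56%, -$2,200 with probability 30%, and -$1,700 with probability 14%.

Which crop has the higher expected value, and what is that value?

Crop A = 0.3 × 3000 + 0.1 × 7700 + 0.1 × 10500 + 0.5 × 15400 = 900 + 770 + 1050 + 7700 = 10420
Crop B = 0.56 × 6700 + 0.3 × (-2200) + 0.14 × (-1700) = 3752 − 660 − 238 = 2854

Crop A ($10,420)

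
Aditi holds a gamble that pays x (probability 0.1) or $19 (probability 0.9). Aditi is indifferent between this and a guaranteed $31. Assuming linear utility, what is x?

0.1·x + 0.9·19 = 31
0.1·x = 31 − 17.1 = 13.9
x = 13.9 / 0.1 = 139

x = $139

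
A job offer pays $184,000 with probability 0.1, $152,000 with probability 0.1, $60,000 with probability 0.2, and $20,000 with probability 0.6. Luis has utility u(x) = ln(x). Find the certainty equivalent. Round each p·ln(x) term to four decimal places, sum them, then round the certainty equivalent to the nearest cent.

E[u] = 0.1·ln(184000) + 0.1·ln(152000) + 0.2·ln(60000) + 0.6·ln(20000) = 1.2123 + 1.1932 + 2.2004 + 5.9421 = 10.5480
CE = e^10.5480 ≈ 38101.16

$38,101.16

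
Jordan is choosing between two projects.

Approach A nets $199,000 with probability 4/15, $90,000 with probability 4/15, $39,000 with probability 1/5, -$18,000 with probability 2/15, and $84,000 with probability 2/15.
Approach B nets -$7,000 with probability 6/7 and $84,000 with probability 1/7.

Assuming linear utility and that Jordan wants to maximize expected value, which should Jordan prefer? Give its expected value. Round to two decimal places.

Approach A = 4/15 × 199000 + 4/15 × 90000 + 1/5 × 39000 + 2/15 × (-18000) + 2/15 × 84000 = 53066.6667 + 24000 + 7800 − 2400 + 11200 = 93666.6667
Approach B = 6/7 × (-7000) + 1/7 × 84000 = -6000 + 12000 = 6000

Approach A ($93,666.67)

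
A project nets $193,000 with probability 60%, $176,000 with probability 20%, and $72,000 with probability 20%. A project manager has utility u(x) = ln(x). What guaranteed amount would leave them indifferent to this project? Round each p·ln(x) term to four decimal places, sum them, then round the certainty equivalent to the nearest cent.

$155,562.06

E[u] = 0.6·ln(193000) + 0.2·ln(176000) + 0.2·ln(72000) = 7.3023 + 2.4156 + 2.2369 = 11.9548
CE = e^11.9548 ≈ 155562.06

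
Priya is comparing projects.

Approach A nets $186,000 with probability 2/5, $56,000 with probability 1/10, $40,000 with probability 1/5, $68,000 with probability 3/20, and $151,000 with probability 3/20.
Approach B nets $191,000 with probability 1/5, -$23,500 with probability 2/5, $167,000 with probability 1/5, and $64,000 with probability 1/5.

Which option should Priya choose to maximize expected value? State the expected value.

Approach A ($120,850)

Approach A = 2/5 × 186000 + 1/10 × 56000 + 1/5 × 40000 + 3/20 × 68000 + 3/20 × 151000 = 74400 + 5600 + 8000 + 10200 + 22650 = 120850
Approach B = 1/5 × 191000 + 2/5 × (-23500) + 1/5 × 167000 + 1/5 × 64000 = 38200 − 9400 + 33400 + 12800 = 75000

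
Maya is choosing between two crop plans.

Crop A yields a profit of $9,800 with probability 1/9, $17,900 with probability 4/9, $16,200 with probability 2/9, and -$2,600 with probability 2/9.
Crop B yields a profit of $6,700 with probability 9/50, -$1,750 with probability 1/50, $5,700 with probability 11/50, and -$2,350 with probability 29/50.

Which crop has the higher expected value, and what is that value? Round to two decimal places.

Crop A = 1/9 × 9800 + 4/9 × 17900 + 2/9 × 16200 + 2/9 × (-2600) = 1088.8889 + 7955.5556 + 3600 − 577.7778 = 12066.6667
Crop B = 9/50 × 6700 + 1/50 × (-1750) + 11/50 × 5700 + 29/50 × (-2350) = 1206 − 35 + 1254 − 1363 = 1062

Crop A ($12,066.67)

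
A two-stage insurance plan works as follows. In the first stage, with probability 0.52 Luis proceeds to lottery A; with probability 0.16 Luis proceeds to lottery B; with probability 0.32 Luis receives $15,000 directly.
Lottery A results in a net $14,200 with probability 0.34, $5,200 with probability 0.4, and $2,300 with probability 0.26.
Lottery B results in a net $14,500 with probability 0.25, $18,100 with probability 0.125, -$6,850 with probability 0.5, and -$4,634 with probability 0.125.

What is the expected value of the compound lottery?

$9,004.44

EV(A) = 0.34 × 14200 + 0.4 × 5200 + 0.26 × 2300 = 4828 + 2080 + 598 = 7506
EV(B) = 0.25 × 14500 + 0.125 × 18100 + 0.5 × (-6850) + 0.125 × (-4634) = 3625 + 2262.5 − 3425 − 579.25 = 1883.25
Branch C: 15000 (certain)
Overall = 0.52 × 7506 + 0.16 × 1883.25 + 0.32 × 15000 = 3903.12 + 301.32 + 4800 = 9004.44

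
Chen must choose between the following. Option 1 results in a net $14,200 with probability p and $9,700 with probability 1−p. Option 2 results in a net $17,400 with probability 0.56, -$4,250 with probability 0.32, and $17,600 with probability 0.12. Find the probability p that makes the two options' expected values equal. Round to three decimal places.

EV(Option 2) = 0.56 × 17400 + 0.32 × (-4250) + 0.12 × 17600 = 9744 − 1360 + 2112 = 10496
p·14200 + (1−p)·9700 = 10496
4500p + 9700 = 10496
p = (10496 − 9700) / 4500

p = 0.177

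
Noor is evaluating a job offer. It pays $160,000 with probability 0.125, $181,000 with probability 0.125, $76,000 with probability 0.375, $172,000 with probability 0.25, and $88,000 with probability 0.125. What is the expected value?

$125,125

EV = 0.125 × 160000 + 0.125 × 181000 + 0.375 × 76000 + 0.25 × 172000 + 0.125 × 88000 = 20000 + 22625 + 28500 + 43000 + 11000 = 125125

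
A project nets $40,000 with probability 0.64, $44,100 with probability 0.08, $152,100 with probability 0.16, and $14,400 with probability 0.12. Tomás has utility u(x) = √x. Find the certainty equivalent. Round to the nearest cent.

$49,106.56

E[u] = 0.64·√40000 + 0.08·√44100 + 0.16·√152100 + 0.12·√14400 = 0.64·200 + 0.08·210 + 0.16·390 + 0.12·120 = 221.6
CE = (221.6)² = 49106.56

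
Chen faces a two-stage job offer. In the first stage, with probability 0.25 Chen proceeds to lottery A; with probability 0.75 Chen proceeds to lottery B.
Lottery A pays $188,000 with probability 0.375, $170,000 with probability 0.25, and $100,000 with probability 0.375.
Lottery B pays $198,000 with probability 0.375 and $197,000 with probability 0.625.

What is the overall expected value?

$185,656.25

EV(A) = 0.375 × 188000 + 0.25 × 170000 + 0.375 × 100000 = 70500 + 42500 + 37500 = 150500
EV(B) = 0.375 × 198000 + 0.625 × 197000 = 74250 + 123125 = 197375
Overall = 0.25 × 150500 + 0.75 × 197375 = 37625 + 148031.25 = 185656.25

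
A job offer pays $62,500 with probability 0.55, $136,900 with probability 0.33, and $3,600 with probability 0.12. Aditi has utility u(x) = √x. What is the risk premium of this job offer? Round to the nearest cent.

E[u] = 0.55·√62500 + 0.33·√136900 + 0.12·√3600 = 0.55·250 + 0.33·370 + 0.12·60 = 266.8
CE = (266.8)² = 71182.24
Risk premium = EV − CE = 79984 − 71182.24 = 8801.76

$8,801.76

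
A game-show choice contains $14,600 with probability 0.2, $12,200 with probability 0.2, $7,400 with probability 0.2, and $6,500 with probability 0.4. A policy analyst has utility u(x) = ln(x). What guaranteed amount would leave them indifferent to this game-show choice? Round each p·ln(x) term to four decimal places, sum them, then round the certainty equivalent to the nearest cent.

E[u] = 0.2·ln(14600) + 0.2·ln(12200) + 0.2·ln(7400) + 0.4·ln(6500) = 1.9178 + 1.8818 + 1.7818 + 3.5118 = 9.0932
CE = e^9.0932 ≈ 8894.60

$8,894.60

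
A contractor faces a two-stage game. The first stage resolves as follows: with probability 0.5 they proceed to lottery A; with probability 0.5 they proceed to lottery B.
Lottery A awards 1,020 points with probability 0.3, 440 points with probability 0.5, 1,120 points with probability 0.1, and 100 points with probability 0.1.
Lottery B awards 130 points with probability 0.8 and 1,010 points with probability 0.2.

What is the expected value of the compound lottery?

EV(A) = 0.3 × 1020 + 0.5 × 440 + 0.1 × 1120 + 0.1 × 100 = 306 + 220 + 112 + 10 = 648
EV(B) = 0.8 × 130 + 0.2 × 1010 = 104 + 202 = 306
Overall = 0.5 × 648 + 0.5 × 306 = 324 + 153 = 477

477 points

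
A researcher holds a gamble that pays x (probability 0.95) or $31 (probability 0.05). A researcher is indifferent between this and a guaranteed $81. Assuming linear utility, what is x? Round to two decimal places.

0.95·x + 0.05·31 = 81
0.95·x = 81 − 1.55 = 79.45
x = 79.45 / 0.95 = 83.6316

x = $83.63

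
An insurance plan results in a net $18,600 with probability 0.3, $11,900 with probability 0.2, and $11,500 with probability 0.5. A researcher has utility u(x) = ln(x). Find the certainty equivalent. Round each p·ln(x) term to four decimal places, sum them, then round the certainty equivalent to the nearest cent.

E[u] = 0.3·ln(18600) + 0.2·ln(11900) + 0.5·ln(11500) = 2.9493 + 1.8769 + 4.6751 = 9.5013
CE = e^9.5013 ≈ 13377.11

$13,377.11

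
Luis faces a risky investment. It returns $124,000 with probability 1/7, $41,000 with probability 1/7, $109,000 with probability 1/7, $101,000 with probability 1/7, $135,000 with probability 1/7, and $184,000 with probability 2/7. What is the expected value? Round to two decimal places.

EV = 1/7 × 124000 + 1/7 × 41000 + 1/7 × 109000 + 1/7 × 101000 + 1/7 × 135000 + 2/7 × 184000 = 17714.2857 + 5857.1429 + 15571.4286 + 14428.5714 + 19285.7143 + 52571.4286 = 125428.5714

$125,428.57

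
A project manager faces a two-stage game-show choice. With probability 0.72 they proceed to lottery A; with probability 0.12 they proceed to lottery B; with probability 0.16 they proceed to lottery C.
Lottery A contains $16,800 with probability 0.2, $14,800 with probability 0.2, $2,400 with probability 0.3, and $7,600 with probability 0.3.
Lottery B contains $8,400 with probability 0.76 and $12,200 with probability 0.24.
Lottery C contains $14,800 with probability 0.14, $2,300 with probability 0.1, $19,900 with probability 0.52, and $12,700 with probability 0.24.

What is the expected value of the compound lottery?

EV(A) = 0.2 × 16800 + 0.2 × 14800 + 0.3 × 2400 + 0.3 × 7600 = 3360 + 2960 + 720 + 2280 = 9320
EV(B) = 0.76 × 8400 + 0.24 × 12200 = 6384 + 2928 = 9312
EV(C) = 0.14 × 14800 + 0.1 × 2300 + 0.52 × 19900 + 0.24 × 12700 = 2072 + 230 + 10348 + 3048 = 15698
Overall = 0.72 × 9320 + 0.12 × 9312 + 0.16 × 15698 = 6710.4 + 1117.44 + 2511.68 = 10339.52

$10,339.52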